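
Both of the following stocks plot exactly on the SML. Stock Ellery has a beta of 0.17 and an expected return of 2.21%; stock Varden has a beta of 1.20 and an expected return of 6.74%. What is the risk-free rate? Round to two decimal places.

Both satisfy E(R) = R_f + β·MRP, so the slope of the SML is
MRP = (6.74% − 2.21%) / (1.20 − 0.17) = 4.53% / 1.03 = 4.3981%
R_f = E(R_Ellery) − β_Ellery·MRP = 2.21% − 0.17 × 4.3981% = 1.4623%

1.46%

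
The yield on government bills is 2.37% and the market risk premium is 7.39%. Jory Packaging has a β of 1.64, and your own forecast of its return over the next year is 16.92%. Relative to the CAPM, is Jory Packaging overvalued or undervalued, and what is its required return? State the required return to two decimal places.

Undervalued; required return 14.49%

Required return = R_f + β·MRP = 2.37% + 1.64 × 7.39% = 14.49%
Forecast 16.92% > required 14.49% → the stock plots above the SML → undervalued.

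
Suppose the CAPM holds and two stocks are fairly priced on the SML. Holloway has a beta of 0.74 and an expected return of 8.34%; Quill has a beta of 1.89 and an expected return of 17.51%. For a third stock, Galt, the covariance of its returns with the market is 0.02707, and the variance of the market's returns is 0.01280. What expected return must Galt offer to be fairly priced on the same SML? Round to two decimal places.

MRP = (17.51% − 8.34%) / (1.89 − 0.74) = 7.9739%
R_f = 8.34% − 0.74 × 7.9739% = 2.4393%
β_Galt = Cov / Var(R_m) = 0.02707 / 0.01280 = 2.1148
E(R_Galt) = R_f + β × MRP = 2.4393% + 2.1148 × 7.9739% = 19.30%

19.30%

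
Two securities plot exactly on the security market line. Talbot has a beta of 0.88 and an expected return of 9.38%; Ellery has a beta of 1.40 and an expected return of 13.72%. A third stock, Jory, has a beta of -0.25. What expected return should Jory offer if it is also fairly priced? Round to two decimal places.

-0.05%

MRP (SML slope) = (13.72% − 9.38%) / (1.40 − 0.88) = 4.34% / 0.52 = 8.3462%
R_f (intercept) = 9.38% − 0.88 × 8.3462% = 2.0353%
E(R_Jory) = R_f + β × MRP = 2.0353% + -0.25 × 8.3462% = -0.05%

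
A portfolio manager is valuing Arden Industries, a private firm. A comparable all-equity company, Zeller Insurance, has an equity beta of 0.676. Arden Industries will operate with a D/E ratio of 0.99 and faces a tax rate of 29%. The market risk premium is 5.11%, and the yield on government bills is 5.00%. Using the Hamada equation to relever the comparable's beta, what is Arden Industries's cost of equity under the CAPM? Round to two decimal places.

β_L = β_U × [1 + (1 − t)(D/E)] = 0.676 × [1 + (1 − 0.29) × 0.99]
    = 0.676 × [1 + 0.71 × 0.99] = 0.676 × 1.7029 = 1.1512
E(R) = R_f + β_L × MRP = 5.00% + 1.1512 × 5.11% = 10.88%

10.88%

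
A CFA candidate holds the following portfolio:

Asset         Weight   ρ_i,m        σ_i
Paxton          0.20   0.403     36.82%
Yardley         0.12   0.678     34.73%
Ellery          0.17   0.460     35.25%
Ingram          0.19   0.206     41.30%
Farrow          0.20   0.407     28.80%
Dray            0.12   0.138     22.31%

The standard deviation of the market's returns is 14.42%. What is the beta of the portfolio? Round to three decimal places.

0.893

β_Paxton = 0.403 × 36.82% / 14.42% = 1.0290
β_Yardley = 0.678 × 34.73% / 14.42% = 1.6329
β_Ellery = 0.460 × 35.25% / 14.42% = 1.1245
β_Ingram = 0.206 × 41.30% / 14.42% = 0.5900
β_Farrow = 0.407 × 28.80% / 14.42% = 0.8129
β_Dray = 0.138 × 22.31% / 14.42% = 0.2135
β_P = Σ w_i β_i = 0.20×1.0290 + 0.12×1.6329 + 0.17×1.1245 + 0.19×0.5900 + 0.20×0.8129 + 0.12×0.2135 = 0.8932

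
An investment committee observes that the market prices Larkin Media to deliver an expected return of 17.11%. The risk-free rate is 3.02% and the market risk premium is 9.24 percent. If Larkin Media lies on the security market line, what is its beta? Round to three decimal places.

β = (E(R) − R_f) / MRP = (17.11% − 3.02%) / 9.24% = 14.09% / 9.24% = 1.525

1.525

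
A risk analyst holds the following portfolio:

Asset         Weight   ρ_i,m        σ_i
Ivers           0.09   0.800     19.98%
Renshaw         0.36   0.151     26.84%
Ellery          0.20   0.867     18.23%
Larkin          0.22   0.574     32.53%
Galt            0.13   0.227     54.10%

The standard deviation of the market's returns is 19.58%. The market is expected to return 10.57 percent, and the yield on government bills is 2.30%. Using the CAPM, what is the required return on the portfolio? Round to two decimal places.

β_Ivers = 0.800 × 19.98% / 19.58% = 0.8163
β_Renshaw = 0.151 × 26.84% / 19.58% = 0.2070
β_Ellery = 0.867 × 18.23% / 19.58% = 0.8072
β_Larkin = 0.574 × 32.53% / 19.58% = 0.9536
β_Galt = 0.227 × 54.10% / 19.58% = 0.6272
β_P = Σ w_i β_i = 0.09×0.8163 + 0.36×0.2070 + 0.20×0.8072 + 0.22×0.9536 + 0.13×0.6272 = 0.6008
MRP = 10.57% − 2.30% = 8.27%
E(R_P) = R_f + β_P × MRP = 2.30% + 0.6008 × 8.27% = 7.27%

7.27%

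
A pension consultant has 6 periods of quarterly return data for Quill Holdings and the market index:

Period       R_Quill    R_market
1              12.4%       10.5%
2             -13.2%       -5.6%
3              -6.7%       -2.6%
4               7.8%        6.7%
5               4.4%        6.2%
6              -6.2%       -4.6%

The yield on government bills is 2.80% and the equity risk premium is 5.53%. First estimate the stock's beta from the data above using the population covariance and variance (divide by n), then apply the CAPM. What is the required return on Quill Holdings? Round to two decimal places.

Mean R_i = (12.4 − 13.2 − 6.7 + 7.8 + 4.4 − 6.2) / 6 = -0.2500%
Mean R_m = (10.5 − 5.6 − 2.6 + 6.7 + 6.2 − 4.6) / 6 = 1.7667%
Σ(R_i − R̄_i)(R_m − R̄_m) = 332.2500  ⇒  Cov = 332.2500 / 6 = 55.3750
Σ(R_m − R̄_m)² = 234.1333  ⇒  Var(R_m) = 234.1333 / 6 = 39.0222
β = Cov / Var(R_m) = 55.3750 / 39.0222 = 1.4191
E(R) = R_f + β × MRP = 2.80% + 1.4191 × 5.53% = 10.65%

10.65%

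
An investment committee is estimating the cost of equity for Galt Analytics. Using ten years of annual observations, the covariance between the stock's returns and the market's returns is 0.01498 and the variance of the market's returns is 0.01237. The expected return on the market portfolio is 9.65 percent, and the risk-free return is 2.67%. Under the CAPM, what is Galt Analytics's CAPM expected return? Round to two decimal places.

β = Cov(R_i, R_m) / Var(R_m) = 0.01498 / 0.01237 = 1.2110
MRP = 9.65% − 2.67% = 6.98%
E(R) = R_f + β × MRP = 2.67% + 1.2110 × 6.98% = 11.12%

11.12%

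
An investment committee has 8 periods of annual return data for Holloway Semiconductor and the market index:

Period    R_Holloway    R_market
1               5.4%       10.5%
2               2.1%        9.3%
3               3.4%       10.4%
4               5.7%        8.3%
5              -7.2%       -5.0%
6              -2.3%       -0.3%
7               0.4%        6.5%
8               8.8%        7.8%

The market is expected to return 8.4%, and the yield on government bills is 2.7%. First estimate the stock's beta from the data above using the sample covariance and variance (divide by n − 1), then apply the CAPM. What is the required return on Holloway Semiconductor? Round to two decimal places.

7.11%

Mean R_i = (5.4 + 2.1 + 3.4 + 5.7 − 7.2 − 2.3 + 0.4 + 8.8) / 8 = 2.0375%
Mean R_m = (10.5 + 9.3 + 10.4 + 8.3 − 5.0 − 0.3 + 6.5 + 7.8) / 8 = 5.9375%
Σ(R_i − R̄_i)(R_m − R̄_m) = 170.0488  ⇒  Cov = 170.0488 / 7 = 24.2927
Σ(R_m − R̄_m)² = 219.9388  ⇒  Var(R_m) = 219.9388 / 7 = 31.4198
β = Cov / Var(R_m) = 24.2927 / 31.4198 = 0.7732
MRP = 8.4% − 2.7% = 5.70%
E(R) = R_f + β × MRP = 2.7% + 0.7732 × 5.7% = 7.11%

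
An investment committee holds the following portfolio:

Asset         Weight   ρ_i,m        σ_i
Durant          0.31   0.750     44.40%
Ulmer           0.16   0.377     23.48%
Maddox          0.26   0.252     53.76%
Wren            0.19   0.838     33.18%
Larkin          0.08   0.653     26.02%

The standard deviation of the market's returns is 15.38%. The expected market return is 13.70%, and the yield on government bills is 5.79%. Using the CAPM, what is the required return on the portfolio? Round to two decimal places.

β_Durant = 0.750 × 44.40% / 15.38% = 2.1651
β_Ulmer = 0.377 × 23.48% / 15.38% = 0.5756
β_Maddox = 0.252 × 53.76% / 15.38% = 0.8809
β_Wren = 0.838 × 33.18% / 15.38% = 1.8079
β_Larkin = 0.653 × 26.02% / 15.38% = 1.1048
β_P = Σ w_i β_i = 0.31×2.1651 + 0.16×0.5756 + 0.26×0.8809 + 0.19×1.8079 + 0.08×1.1048 = 1.4242
MRP = 13.70% − 5.79% = 7.91%
E(R_P) = R_f + β_P × MRP = 5.79% + 1.4242 × 7.91% = 17.06%

17.06%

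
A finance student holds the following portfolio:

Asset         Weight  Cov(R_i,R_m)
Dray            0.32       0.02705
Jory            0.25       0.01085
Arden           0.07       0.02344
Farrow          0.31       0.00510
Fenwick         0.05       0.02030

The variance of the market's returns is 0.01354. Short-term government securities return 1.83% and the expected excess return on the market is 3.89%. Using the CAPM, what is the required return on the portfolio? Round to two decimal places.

β_Dray = 0.02705 / 0.01354 = 1.9978
β_Jory = 0.01085 / 0.01354 = 0.8013
β_Arden = 0.02344 / 0.01354 = 1.7312
β_Farrow = 0.00510 / 0.01354 = 0.3767
β_Fenwick = 0.02030 / 0.01354 = 1.4993
β_P = Σ w_i β_i = 0.32×1.9978 + 0.25×0.8013 + 0.07×1.7312 + 0.31×0.3767 + 0.05×1.4993 = 1.1525
E(R_P) = R_f + β_P × MRP = 1.83% + 1.1525 × 3.89% = 6.31%

6.31%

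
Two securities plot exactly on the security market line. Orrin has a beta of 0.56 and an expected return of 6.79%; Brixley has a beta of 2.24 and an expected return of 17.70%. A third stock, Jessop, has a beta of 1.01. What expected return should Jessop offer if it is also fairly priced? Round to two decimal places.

9.71%

MRP (SML slope) = (17.70% − 6.79%) / (2.24 − 0.56) = 10.91% / 1.68 = 6.4940%
R_f (intercept) = 6.79% − 0.56 × 6.4940% = 3.1534%
E(R_Jessop) = R_f + β × MRP = 3.1534% + 1.01 × 6.4940% = 9.71%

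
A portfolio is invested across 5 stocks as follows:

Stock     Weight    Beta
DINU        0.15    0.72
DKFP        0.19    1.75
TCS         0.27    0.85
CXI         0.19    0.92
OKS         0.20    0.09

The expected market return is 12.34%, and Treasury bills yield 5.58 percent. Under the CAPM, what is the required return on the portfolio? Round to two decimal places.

11.41%

β_P = Σ w_i β_i = 0.15×0.72 + 0.19×1.75 + 0.27×0.85 + 0.19×0.92 + 0.20×0.09 = 0.8628
MRP = 12.34% − 5.58% = 6.76%
E(R_P) = R_f + β_P × MRP = 5.58% + 0.8628 × 6.76% = 11.41%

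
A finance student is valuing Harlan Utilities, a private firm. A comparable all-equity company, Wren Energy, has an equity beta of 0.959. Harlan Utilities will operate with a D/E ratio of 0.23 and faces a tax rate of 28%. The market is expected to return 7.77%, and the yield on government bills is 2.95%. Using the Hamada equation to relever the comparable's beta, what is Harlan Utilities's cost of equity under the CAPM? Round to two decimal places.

β_L = β_U × [1 + (1 − t)(D/E)] = 0.959 × [1 + (1 − 0.28) × 0.23]
    = 0.959 × [1 + 0.72 × 0.23] = 0.959 × 1.1656 = 1.1178
MRP = 7.77% − 2.95% = 4.82%
E(R) = R_f + β_L × MRP = 2.95% + 1.1178 × 4.82% = 8.34%

8.34%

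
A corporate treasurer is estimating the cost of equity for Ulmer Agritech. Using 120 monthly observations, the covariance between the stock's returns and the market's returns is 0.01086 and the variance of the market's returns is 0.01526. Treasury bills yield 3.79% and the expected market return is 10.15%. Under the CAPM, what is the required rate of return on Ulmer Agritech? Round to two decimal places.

8.32%

β = Cov(R_i, R_m) / Var(R_m) = 0.01086 / 0.01526 = 0.7117
MRP = 10.15% − 3.79% = 6.36%
E(R) = R_f + β × MRP = 3.79% + 0.7117 × 6.36% = 8.32%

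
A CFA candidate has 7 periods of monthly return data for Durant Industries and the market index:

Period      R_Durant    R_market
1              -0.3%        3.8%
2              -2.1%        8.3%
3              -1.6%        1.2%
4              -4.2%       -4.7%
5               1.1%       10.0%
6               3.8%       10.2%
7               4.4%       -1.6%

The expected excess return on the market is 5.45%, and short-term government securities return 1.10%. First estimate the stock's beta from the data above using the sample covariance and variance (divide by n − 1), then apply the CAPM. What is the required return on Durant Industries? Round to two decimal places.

2.09%

Mean R_i = (-0.3 − 2.1 − 1.6 − 4.2 + 1.1 + 3.8 + 4.4) / 7 = 0.1571%
Mean R_m = (3.8 + 8.3 + 1.2 − 4.7 + 10.0 + 10.2 − 1.6) / 7 = 3.8857%
Σ(R_i − R̄_i)(R_m − R̄_m) = 37.6957  ⇒  Cov = 37.6957 / 6 = 6.2826
Σ(R_m − R̄_m)² = 207.7686  ⇒  Var(R_m) = 207.7686 / 6 = 34.6281
β = Cov / Var(R_m) = 6.2826 / 34.6281 = 0.1814
E(R) = R_f + β × MRP = 1.10% + 0.1814 × 5.45% = 2.09%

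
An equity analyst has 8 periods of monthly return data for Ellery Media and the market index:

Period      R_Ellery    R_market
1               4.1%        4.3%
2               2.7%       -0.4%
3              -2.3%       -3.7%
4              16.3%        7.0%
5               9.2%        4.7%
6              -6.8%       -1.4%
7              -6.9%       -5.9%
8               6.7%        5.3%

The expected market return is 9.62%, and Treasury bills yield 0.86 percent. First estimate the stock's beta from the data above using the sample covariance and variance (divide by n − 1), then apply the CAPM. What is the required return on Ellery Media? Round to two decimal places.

14.32%

Mean R_i = (4.1 + 2.7 − 2.3 + 16.3 + 9.2 − 6.8 − 6.9 + 6.7) / 8 = 2.8750%
Mean R_m = (4.3 − 0.4 − 3.7 + 7.0 + 4.7 − 1.4 − 5.9 + 5.3) / 8 = 1.2375%
Σ(R_i − R̄_i)(R_m − R̄_m) = 239.6775  ⇒  Cov = 239.6775 / 7 = 34.2396
Σ(R_m − R̄_m)² = 156.0388  ⇒  Var(R_m) = 156.0388 / 7 = 22.2913
β = Cov / Var(R_m) = 34.2396 / 22.2913 = 1.5360
MRP = 9.62% − 0.86% = 8.76%
E(R) = R_f + β × MRP = 0.86% + 1.5360 × 8.76% = 14.32%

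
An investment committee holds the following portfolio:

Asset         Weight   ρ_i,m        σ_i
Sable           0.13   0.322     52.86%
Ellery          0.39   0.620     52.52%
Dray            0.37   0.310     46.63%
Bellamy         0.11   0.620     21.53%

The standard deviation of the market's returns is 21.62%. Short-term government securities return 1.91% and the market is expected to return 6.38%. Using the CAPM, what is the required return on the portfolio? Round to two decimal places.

β_Sable = 0.322 × 52.86% / 21.62% = 0.7873
β_Ellery = 0.620 × 52.52% / 21.62% = 1.5061
β_Dray = 0.310 × 46.63% / 21.62% = 0.6686
β_Bellamy = 0.620 × 21.53% / 21.62% = 0.6174
β_P = Σ w_i β_i = 0.13×0.7873 + 0.39×1.5061 + 0.37×0.6686 + 0.11×0.6174 = 1.0050
MRP = 6.38% − 1.91% = 4.47%
E(R_P) = R_f + β_P × MRP = 1.91% + 1.0050 × 4.47% = 6.40%

6.40%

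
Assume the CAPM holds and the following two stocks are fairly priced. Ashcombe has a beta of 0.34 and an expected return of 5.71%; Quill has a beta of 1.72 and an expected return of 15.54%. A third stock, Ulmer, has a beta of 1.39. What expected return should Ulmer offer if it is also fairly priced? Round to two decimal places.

13.19%

MRP (SML slope) = (15.54% − 5.71%) / (1.72 − 0.34) = 9.83% / 1.38 = 7.1232%
R_f (intercept) = 5.71% − 0.34 × 7.1232% = 3.2881%
E(R_Ulmer) = R_f + β × MRP = 3.2881% + 1.39 × 7.1232% = 13.19%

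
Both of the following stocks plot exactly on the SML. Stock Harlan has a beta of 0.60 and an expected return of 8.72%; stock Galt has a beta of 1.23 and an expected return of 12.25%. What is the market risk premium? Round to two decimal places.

5.60%

Both satisfy E(R) = R_f + β·MRP, so the slope of the SML is
MRP = (12.25% − 8.72%) / (1.23 − 0.60) = 3.53% / 0.63 = 5.6032%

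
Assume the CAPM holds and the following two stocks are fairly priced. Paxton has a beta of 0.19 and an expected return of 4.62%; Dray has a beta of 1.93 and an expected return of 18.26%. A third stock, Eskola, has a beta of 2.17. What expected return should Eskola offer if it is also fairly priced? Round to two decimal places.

20.14%

MRP (SML slope) = (18.26% − 4.62%) / (1.93 − 0.19) = 13.64% / 1.74 = 7.8391%
R_f (intercept) = 4.62% − 0.19 × 7.8391% = 3.1306%
E(R_Eskola) = R_f + β × MRP = 3.1306% + 2.17 × 7.8391% = 20.14%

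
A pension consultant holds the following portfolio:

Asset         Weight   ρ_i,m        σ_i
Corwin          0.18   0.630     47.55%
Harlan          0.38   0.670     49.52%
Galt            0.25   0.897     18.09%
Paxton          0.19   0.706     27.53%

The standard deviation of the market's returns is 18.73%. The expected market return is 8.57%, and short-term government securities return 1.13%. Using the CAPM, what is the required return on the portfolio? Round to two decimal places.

β_Corwin = 0.630 × 47.55% / 18.73% = 1.5994
β_Harlan = 0.670 × 49.52% / 18.73% = 1.7714
β_Galt = 0.897 × 18.09% / 18.73% = 0.8663
β_Paxton = 0.706 × 27.53% / 18.73% = 1.0377
β_P = Σ w_i β_i = 0.18×1.5994 + 0.38×1.7714 + 0.25×0.8663 + 0.19×1.0377 = 1.3748
MRP = 8.57% − 1.13% = 7.44%
E(R_P) = R_f + β_P × MRP = 1.13% + 1.3748 × 7.44% = 11.36%

11.36%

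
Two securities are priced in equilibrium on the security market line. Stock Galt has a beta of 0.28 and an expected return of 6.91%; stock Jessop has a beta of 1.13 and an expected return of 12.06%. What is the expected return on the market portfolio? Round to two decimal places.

11.27%

Both satisfy E(R) = R_f + β·MRP, so the slope of the SML is
MRP = (12.06% − 6.91%) / (1.13 − 0.28) = 5.15% / 0.85 = 6.0588%
R_f = E(R_Galt) − β_Galt·MRP = 6.91% − 0.28 × 6.0588% = 5.2135%
E(R_m) = R_f + MRP = 5.2135% + 6.0588% = 11.27%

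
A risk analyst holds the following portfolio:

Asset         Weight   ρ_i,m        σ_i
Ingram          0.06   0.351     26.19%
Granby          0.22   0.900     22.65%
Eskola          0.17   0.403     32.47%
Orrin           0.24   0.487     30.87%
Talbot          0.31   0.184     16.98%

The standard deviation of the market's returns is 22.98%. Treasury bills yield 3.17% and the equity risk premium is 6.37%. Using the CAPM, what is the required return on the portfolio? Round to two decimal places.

β_Ingram = 0.351 × 26.19% / 22.98% = 0.4000
β_Granby = 0.900 × 22.65% / 22.98% = 0.8871
β_Eskola = 0.403 × 32.47% / 22.98% = 0.5694
β_Orrin = 0.487 × 30.87% / 22.98% = 0.6542
β_Talbot = 0.184 × 16.98% / 22.98% = 0.1360
β_P = Σ w_i β_i = 0.06×0.4000 + 0.22×0.8871 + 0.17×0.5694 + 0.24×0.6542 + 0.31×0.1360 = 0.5151
E(R_P) = R_f + β_P × MRP = 3.17% + 0.5151 × 6.37% = 6.45%

6.45%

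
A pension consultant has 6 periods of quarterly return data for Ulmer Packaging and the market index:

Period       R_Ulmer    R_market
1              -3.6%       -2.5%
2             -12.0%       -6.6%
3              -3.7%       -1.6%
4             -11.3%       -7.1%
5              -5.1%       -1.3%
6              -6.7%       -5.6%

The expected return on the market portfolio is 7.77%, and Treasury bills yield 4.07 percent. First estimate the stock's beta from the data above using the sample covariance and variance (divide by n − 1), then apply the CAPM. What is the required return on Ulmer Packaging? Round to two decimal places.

Mean R_i = (-3.6 − 12.0 − 3.7 − 11.3 − 5.1 − 6.7) / 6 = -7.0667%
Mean R_m = (-2.5 − 6.6 − 1.6 − 7.1 − 1.3 − 5.6) / 6 = -4.1167%
Σ(R_i − R̄_i)(R_m − R̄_m) = 43.9533  ⇒  Cov = 43.9533 / 5 = 8.7907
Σ(R_m − R̄_m)² = 34.1483  ⇒  Var(R_m) = 34.1483 / 5 = 6.8297
β = Cov / Var(R_m) = 8.7907 / 6.8297 = 1.2871
MRP = 7.77% − 4.07% = 3.70%
E(R) = R_f + β × MRP = 4.07% + 1.2871 × 3.70% = 8.83%

8.83%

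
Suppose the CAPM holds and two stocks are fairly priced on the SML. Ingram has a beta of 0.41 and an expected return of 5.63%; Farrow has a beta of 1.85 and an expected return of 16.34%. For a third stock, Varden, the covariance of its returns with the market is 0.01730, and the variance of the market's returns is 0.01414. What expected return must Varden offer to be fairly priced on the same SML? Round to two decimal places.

11.68%

MRP = (16.34% − 5.63%) / (1.85 − 0.41) = 7.4375%
R_f = 5.63% − 0.41 × 7.4375% = 2.5806%
β_Varden = Cov / Var(R_m) = 0.01730 / 0.01414 = 1.2235
E(R_Varden) = R_f + β × MRP = 2.5806% + 1.2235 × 7.4375% = 11.68%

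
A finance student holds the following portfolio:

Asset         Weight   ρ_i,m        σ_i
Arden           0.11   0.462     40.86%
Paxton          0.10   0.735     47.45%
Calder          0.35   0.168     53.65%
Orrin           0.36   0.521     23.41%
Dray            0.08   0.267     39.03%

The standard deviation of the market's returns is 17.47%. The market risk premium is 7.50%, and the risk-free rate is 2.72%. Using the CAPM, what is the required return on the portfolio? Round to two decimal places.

β_Arden = 0.462 × 40.86% / 17.47% = 1.0806
β_Paxton = 0.735 × 47.45% / 17.47% = 1.9963
β_Calder = 0.168 × 53.65% / 17.47% = 0.5159
β_Orrin = 0.521 × 23.41% / 17.47% = 0.6981
β_Dray = 0.267 × 39.03% / 17.47% = 0.5965
β_P = Σ w_i β_i = 0.11×1.0806 + 0.10×1.9963 + 0.35×0.5159 + 0.36×0.6981 + 0.08×0.5965 = 0.7981
E(R_P) = R_f + β_P × MRP = 2.72% + 0.7981 × 7.50% = 8.71%

8.71%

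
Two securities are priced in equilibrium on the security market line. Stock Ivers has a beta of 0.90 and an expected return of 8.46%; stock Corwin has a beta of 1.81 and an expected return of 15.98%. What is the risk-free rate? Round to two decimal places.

1.02%

Both satisfy E(R) = R_f + β·MRP, so the slope of the SML is
MRP = (15.98% − 8.46%) / (1.81 − 0.90) = 7.52% / 0.91 = 8.2637%
R_f = E(R_Ivers) − β_Ivers·MRP = 8.46% − 0.90 × 8.2637% = 1.0227%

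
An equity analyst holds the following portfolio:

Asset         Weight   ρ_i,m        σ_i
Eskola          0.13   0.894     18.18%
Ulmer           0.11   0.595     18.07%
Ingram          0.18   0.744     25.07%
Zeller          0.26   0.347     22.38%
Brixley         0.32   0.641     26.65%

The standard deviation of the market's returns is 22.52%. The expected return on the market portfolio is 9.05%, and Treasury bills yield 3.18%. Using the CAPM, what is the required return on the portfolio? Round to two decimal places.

6.87%

β_Eskola = 0.894 × 18.18% / 22.52% = 0.7217
β_Ulmer = 0.595 × 18.07% / 22.52% = 0.4774
β_Ingram = 0.744 × 25.07% / 22.52% = 0.8282
β_Zeller = 0.347 × 22.38% / 22.52% = 0.3448
β_Brixley = 0.641 × 26.65% / 22.52% = 0.7586
β_P = Σ w_i β_i = 0.13×0.7217 + 0.11×0.4774 + 0.18×0.8282 + 0.26×0.3448 + 0.32×0.7586 = 0.6278
MRP = 9.05% − 3.18% = 5.87%
E(R_P) = R_f + β_P × MRP = 3.18% + 0.6278 × 5.87% = 6.87%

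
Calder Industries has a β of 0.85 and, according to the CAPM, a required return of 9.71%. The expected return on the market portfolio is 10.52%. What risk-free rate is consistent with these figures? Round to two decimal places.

5.12%

E(R) = R_f + β(E(R_m) − R_f) = R_f(1 − β) + β·E(R_m)
9.71% = R_f × (1 − 0.85) + 0.85 × 10.52%
9.71% = R_f × 0.15 + 8.9420%
R_f = (9.71% − 8.9420%) / 0.15 = 5.12%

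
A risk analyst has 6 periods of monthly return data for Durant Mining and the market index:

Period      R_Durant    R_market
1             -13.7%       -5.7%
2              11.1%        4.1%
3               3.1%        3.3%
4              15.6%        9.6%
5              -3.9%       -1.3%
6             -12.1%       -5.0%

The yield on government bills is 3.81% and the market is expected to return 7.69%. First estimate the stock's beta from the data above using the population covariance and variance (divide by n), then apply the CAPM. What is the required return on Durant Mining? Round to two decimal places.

11.56%

Mean R_i = (-13.7 + 11.1 + 3.1 + 15.6 − 3.9 − 12.1) / 6 = 0.0167%
Mean R_m = (-5.7 + 4.1 + 3.3 + 9.6 − 1.3 − 5.0) / 6 = 0.8333%
Σ(R_i − R̄_i)(R_m − R̄_m) = 349.0767  ⇒  Cov = 349.0767 / 6 = 58.1795
Σ(R_m − R̄_m)² = 174.8733  ⇒  Var(R_m) = 174.8733 / 6 = 29.1456
β = Cov / Var(R_m) = 58.1795 / 29.1456 = 1.9962
MRP = 7.69% − 3.81% = 3.88%
E(R) = R_f + β × MRP = 3.81% + 1.9962 × 3.88% = 11.56%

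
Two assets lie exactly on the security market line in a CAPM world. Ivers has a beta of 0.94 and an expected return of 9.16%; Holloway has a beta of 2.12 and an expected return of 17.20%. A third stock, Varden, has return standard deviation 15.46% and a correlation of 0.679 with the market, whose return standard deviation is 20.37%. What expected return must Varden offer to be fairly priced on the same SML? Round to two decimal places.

MRP = (17.20% − 9.16%) / (2.12 − 0.94) = 6.8136%
R_f = 9.16% − 0.94 × 6.8136% = 2.7552%
β_Varden = ρ·σ_i/σ_m = 0.679 × 15.46 / 20.37 = 0.5153
E(R_Varden) = R_f + β × MRP = 2.7552% + 0.5153 × 6.8136% = 6.27%

6.27%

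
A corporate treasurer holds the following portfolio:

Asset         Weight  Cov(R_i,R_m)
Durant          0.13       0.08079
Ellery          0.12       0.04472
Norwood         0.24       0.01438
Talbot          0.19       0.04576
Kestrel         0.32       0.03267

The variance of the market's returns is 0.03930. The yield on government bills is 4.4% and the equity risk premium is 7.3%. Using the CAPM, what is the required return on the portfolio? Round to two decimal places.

β_Durant = 0.08079 / 0.03930 = 2.0557
β_Ellery = 0.04472 / 0.03930 = 1.1379
β_Norwood = 0.01438 / 0.03930 = 0.3659
β_Talbot = 0.04576 / 0.03930 = 1.1644
β_Kestrel = 0.03267 / 0.03930 = 0.8313
β_P = Σ w_i β_i = 0.13×2.0557 + 0.12×1.1379 + 0.24×0.3659 + 0.19×1.1644 + 0.32×0.8313 = 0.9789
E(R_P) = R_f + β_P × MRP = 4.4% + 0.9789 × 7.3% = 11.55%

11.55%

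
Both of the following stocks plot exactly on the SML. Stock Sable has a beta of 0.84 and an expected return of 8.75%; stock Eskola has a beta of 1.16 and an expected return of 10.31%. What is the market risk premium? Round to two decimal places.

4.88%

Both satisfy E(R) = R_f + β·MRP, so the slope of the SML is
MRP = (10.31% − 8.75%) / (1.16 − 0.84) = 1.56% / 0.32 = 4.8750%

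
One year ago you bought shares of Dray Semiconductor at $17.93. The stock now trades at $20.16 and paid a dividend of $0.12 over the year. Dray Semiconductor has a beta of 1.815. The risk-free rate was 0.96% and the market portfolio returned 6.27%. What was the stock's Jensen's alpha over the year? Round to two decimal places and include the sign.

Realised HPR = (P1 + D1 − P0) / P0 = (20.16 + 0.12 − 17.93) / 17.93 = 2.35 / 17.93 = 13.1065%
MRP = 6.27% − 0.96% = 5.31%
CAPM required = R_f + β·MRP = 0.96% + 1.815 × 5.31% = 10.59765%
α = realised − required = 13.1065% − 10.59765% = +2.51%

+2.51%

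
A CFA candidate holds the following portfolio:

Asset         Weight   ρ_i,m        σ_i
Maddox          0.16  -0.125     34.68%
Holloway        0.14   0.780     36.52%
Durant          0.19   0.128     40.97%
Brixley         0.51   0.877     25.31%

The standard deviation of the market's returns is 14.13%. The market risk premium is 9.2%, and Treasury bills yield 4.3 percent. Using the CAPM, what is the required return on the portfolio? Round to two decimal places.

β_Maddox = -0.125 × 34.68% / 14.13% = -0.3068
β_Holloway = 0.780 × 36.52% / 14.13% = 2.0160
β_Durant = 0.128 × 40.97% / 14.13% = 0.3711
β_Brixley = 0.877 × 25.31% / 14.13% = 1.5709
β_P = Σ w_i β_i = 0.16×-0.3068 + 0.14×2.0160 + 0.19×0.3711 + 0.51×1.5709 = 1.1048
E(R_P) = R_f + β_P × MRP = 4.3% + 1.1048 × 9.2% = 14.46%

14.46%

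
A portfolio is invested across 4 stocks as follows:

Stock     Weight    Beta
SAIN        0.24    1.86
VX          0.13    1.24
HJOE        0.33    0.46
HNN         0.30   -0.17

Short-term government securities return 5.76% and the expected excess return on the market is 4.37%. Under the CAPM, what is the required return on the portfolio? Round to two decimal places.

β_P = Σ w_i β_i = 0.24×1.86 + 0.13×1.24 + 0.33×0.46 + 0.30×-0.17 = 0.7084
E(R_P) = R_f + β_P × MRP = 5.76% + 0.7084 × 4.37% = 8.86%

8.86%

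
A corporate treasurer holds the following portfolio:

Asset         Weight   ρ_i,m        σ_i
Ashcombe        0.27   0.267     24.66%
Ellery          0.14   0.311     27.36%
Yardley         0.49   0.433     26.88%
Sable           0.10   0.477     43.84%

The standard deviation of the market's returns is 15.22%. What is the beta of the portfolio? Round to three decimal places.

β_Ashcombe = 0.267 × 24.66% / 15.22% = 0.4326
β_Ellery = 0.311 × 27.36% / 15.22% = 0.5591
β_Yardley = 0.433 × 26.88% / 15.22% = 0.7647
β_Sable = 0.477 × 43.84% / 15.22% = 1.3740
β_P = Σ w_i β_i = 0.27×0.4326 + 0.14×0.5591 + 0.49×0.7647 + 0.10×1.3740 = 0.7072

0.707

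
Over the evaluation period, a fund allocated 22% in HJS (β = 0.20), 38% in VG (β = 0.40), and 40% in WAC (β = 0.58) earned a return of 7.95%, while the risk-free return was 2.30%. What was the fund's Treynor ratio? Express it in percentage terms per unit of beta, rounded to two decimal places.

13.20%

β_P = 0.22×0.20 + 0.38×0.40 + 0.40×0.58 = 0.4280
Treynor = (R_P − R_f) / β_P = (7.95% − 2.30%) / 0.4280 = 5.65% / 0.4280 = 13.20%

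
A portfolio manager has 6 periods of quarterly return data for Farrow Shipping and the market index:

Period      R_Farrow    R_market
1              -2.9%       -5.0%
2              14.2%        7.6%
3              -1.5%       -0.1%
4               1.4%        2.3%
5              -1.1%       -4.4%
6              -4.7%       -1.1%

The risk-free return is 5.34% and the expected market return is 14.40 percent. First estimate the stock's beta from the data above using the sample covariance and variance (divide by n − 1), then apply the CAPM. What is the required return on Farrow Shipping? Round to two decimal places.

Mean R_i = (-2.9 + 14.2 − 1.5 + 1.4 − 1.1 − 4.7) / 6 = 0.9000%
Mean R_m = (-5.0 + 7.6 − 0.1 + 2.3 − 4.4 − 1.1) / 6 = -0.1167%
Σ(R_i − R̄_i)(R_m − R̄_m) = 136.4300  ⇒  Cov = 136.4300 / 5 = 27.2860
Σ(R_m − R̄_m)² = 108.5483  ⇒  Var(R_m) = 108.5483 / 5 = 21.7097
β = Cov / Var(R_m) = 27.2860 / 21.7097 = 1.2569
MRP = 14.40% − 5.34% = 9.06%
E(R) = R_f + β × MRP = 5.34% + 1.2569 × 9.06% = 16.73%

16.73%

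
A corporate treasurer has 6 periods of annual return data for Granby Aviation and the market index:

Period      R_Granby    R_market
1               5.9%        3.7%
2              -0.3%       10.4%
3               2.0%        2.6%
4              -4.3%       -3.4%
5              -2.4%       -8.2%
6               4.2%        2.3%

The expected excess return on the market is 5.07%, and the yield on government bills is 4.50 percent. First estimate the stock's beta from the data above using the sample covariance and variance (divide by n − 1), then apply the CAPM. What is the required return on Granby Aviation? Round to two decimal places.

6.03%

Mean R_i = (5.9 − 0.3 + 2.0 − 4.3 − 2.4 + 4.2) / 6 = 0.8500%
Mean R_m = (3.7 + 10.4 + 2.6 − 3.4 − 8.2 + 2.3) / 6 = 1.2333%
Σ(R_i − R̄_i)(R_m − R̄_m) = 61.5800  ⇒  Cov = 61.5800 / 5 = 12.3160
Σ(R_m − R̄_m)² = 203.5733  ⇒  Var(R_m) = 203.5733 / 5 = 40.7147
β = Cov / Var(R_m) = 12.3160 / 40.7147 = 0.3025
E(R) = R_f + β × MRP = 4.50% + 0.3025 × 5.07% = 6.03%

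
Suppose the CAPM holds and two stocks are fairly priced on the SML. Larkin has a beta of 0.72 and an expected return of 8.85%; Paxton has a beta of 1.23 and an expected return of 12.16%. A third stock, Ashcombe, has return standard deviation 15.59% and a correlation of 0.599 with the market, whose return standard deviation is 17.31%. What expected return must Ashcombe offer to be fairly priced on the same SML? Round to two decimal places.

7.68%

MRP = (12.16% − 8.85%) / (1.23 − 0.72) = 6.4902%
R_f = 8.85% − 0.72 × 6.4902% = 4.1771%
β_Ashcombe = ρ·σ_i/σ_m = 0.599 × 15.59 / 17.31 = 0.5395
E(R_Ashcombe) = R_f + β × MRP = 4.1771% + 0.5395 × 6.4902% = 7.68%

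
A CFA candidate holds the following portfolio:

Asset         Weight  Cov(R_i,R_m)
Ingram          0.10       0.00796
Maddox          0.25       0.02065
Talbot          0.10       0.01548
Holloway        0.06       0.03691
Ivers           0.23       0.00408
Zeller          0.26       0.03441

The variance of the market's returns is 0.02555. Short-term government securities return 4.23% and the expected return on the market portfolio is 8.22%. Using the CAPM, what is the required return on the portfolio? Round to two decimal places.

7.29%

β_Ingram = 0.00796 / 0.02555 = 0.3115
β_Maddox = 0.02065 / 0.02555 = 0.8082
β_Talbot = 0.01548 / 0.02555 = 0.6059
β_Holloway = 0.03691 / 0.02555 = 1.4446
β_Ivers = 0.00408 / 0.02555 = 0.1597
β_Zeller = 0.03441 / 0.02555 = 1.3468
β_P = Σ w_i β_i = 0.10×0.3115 + 0.25×0.8082 + 0.10×0.6059 + 0.06×1.4446 + 0.23×0.1597 + 0.26×1.3468 = 0.7674
MRP = 8.22% − 4.23% = 3.99%
E(R_P) = R_f + β_P × MRP = 4.23% + 0.7674 × 3.99% = 7.29%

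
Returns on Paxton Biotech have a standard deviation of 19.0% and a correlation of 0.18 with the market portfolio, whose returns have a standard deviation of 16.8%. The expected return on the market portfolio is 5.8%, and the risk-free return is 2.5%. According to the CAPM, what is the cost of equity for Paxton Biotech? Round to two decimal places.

3.17%

β = ρ × σ_i / σ_m = 0.18 × 19.0% / 16.8% = 0.2036
MRP = 5.8% − 2.5% = 3.30%
E(R) = 2.5% + 0.2036 × 3.3% = 3.17%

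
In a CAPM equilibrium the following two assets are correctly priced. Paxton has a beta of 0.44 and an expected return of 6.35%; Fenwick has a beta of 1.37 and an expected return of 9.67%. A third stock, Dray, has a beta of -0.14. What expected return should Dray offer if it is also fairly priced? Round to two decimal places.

4.28%

MRP (SML slope) = (9.67% − 6.35%) / (1.37 − 0.44) = 3.32% / 0.93 = 3.5699%
R_f (intercept) = 6.35% − 0.44 × 3.5699% = 4.7792%
E(R_Dray) = R_f + β × MRP = 4.7792% + -0.14 × 3.5699% = 4.28%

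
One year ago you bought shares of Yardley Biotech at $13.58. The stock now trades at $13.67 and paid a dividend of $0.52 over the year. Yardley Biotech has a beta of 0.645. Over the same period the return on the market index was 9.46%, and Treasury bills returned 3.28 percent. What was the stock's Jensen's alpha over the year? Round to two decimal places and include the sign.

Realised HPR = (P1 + D1 − P0) / P0 = (13.67 + 0.52 − 13.58) / 13.58 = 0.61 / 13.58 = 4.4919%
MRP = 9.46% − 3.28% = 6.18%
CAPM required = R_f + β·MRP = 3.28% + 0.645 × 6.18% = 7.26610%
α = realised − required = 4.4919% − 7.26610% = -2.77%

-2.77%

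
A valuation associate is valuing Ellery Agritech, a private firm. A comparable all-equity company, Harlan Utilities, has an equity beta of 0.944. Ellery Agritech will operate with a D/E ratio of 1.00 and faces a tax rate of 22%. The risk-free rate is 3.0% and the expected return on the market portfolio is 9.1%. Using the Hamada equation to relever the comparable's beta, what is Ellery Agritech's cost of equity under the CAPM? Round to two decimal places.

β_L = β_U × [1 + (1 − t)(D/E)] = 0.944 × [1 + (1 − 0.22) × 1.00]
    = 0.944 × [1 + 0.78 × 1.00] = 0.944 × 1.7800 = 1.6803
MRP = 9.1% − 3.0% = 6.10%
E(R) = R_f + β_L × MRP = 3.0% + 1.6803 × 6.1% = 13.25%

13.25%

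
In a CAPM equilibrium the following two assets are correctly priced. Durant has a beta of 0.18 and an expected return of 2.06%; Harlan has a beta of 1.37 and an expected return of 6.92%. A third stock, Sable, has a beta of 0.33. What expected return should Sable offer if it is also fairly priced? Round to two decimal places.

MRP (SML slope) = (6.92% − 2.06%) / (1.37 − 0.18) = 4.86% / 1.19 = 4.0840%
R_f (intercept) = 2.06% − 0.18 × 4.0840% = 1.3249%
E(R_Sable) = R_f + β × MRP = 1.3249% + 0.33 × 4.0840% = 2.67%

2.67%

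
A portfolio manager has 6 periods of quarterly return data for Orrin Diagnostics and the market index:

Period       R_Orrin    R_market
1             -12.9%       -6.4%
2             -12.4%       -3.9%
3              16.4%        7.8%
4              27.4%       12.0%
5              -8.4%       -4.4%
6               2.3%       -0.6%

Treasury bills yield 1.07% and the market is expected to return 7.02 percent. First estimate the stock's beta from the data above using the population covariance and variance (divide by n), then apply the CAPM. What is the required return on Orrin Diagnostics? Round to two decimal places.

Mean R_i = (-12.9 − 12.4 + 16.4 + 27.4 − 8.4 + 2.3) / 6 = 2.0667%
Mean R_m = (-6.4 − 3.9 + 7.8 + 12.0 − 4.4 − 0.6) / 6 = 0.7500%
Σ(R_i − R̄_i)(R_m − R̄_m) = 613.9200  ⇒  Cov = 613.9200 / 6 = 102.3200
Σ(R_m − R̄_m)² = 277.3550  ⇒  Var(R_m) = 277.3550 / 6 = 46.2258
β = Cov / Var(R_m) = 102.3200 / 46.2258 = 2.2135
MRP = 7.02% − 1.07% = 5.95%
E(R) = R_f + β × MRP = 1.07% + 2.2135 × 5.95% = 14.24%

14.24%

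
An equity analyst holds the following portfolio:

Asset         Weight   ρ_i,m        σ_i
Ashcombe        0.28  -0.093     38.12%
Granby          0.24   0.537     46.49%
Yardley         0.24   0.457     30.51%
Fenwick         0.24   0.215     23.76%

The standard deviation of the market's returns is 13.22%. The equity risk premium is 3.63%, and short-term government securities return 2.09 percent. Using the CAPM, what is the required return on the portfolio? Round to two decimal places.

β_Ashcombe = -0.093 × 38.12% / 13.22% = -0.2682
β_Granby = 0.537 × 46.49% / 13.22% = 1.8884
β_Yardley = 0.457 × 30.51% / 13.22% = 1.0547
β_Fenwick = 0.215 × 23.76% / 13.22% = 0.3864
β_P = Σ w_i β_i = 0.28×-0.2682 + 0.24×1.8884 + 0.24×1.0547 + 0.24×0.3864 = 0.7240
E(R_P) = R_f + β_P × MRP = 2.09% + 0.7240 × 3.63% = 4.72%

4.72%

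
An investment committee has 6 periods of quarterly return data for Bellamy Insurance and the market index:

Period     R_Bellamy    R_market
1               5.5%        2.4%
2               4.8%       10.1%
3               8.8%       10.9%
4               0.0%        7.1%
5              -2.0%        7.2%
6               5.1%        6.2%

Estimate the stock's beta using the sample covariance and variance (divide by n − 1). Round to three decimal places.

Mean R_i = (5.5 + 4.8 + 8.8 + 0.0 − 2.0 + 5.1) / 6 = 3.7000%
Mean R_m = (2.4 + 10.1 + 10.9 + 7.1 + 7.2 + 6.2) / 6 = 7.3167%
Σ(R_i − R̄_i)(R_m − R̄_m) = 12.3900  ⇒  Cov = 12.3900 / 5 = 2.4780
Σ(R_m − R̄_m)² = 46.0683  ⇒  Var(R_m) = 46.0683 / 5 = 9.2137
β = Cov / Var(R_m) = 2.4780 / 9.2137 = 0.2689

0.269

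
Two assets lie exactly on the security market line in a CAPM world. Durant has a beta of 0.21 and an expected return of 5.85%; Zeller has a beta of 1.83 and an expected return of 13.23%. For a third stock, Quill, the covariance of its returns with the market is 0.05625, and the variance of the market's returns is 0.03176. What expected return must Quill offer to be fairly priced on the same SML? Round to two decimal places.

12.96%

MRP = (13.23% − 5.85%) / (1.83 − 0.21) = 4.5556%
R_f = 5.85% − 0.21 × 4.5556% = 4.8933%
β_Quill = Cov / Var(R_m) = 0.05625 / 0.03176 = 1.7711
E(R_Quill) = R_f + β × MRP = 4.8933% + 1.7711 × 4.5556% = 12.96%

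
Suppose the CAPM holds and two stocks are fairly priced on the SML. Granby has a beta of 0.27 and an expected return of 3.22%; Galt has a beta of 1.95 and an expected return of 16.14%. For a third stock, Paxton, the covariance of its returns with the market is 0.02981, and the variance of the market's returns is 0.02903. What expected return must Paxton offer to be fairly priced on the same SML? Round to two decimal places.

9.04%

MRP = (16.14% − 3.22%) / (1.95 − 0.27) = 7.6905%
R_f = 3.22% − 0.27 × 7.6905% = 1.1436%
β_Paxton = Cov / Var(R_m) = 0.02981 / 0.02903 = 1.0269
E(R_Paxton) = R_f + β × MRP = 1.1436% + 1.0269 × 7.6905% = 9.04%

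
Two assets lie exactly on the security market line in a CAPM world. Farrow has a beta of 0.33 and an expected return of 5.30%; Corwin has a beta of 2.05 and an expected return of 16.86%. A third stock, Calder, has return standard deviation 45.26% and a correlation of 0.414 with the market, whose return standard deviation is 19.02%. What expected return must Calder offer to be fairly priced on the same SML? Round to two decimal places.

9.70%

MRP = (16.86% − 5.30%) / (2.05 − 0.33) = 6.7209%
R_f = 5.30% − 0.33 × 6.7209% = 3.0821%
β_Calder = ρ·σ_i/σ_m = 0.414 × 45.26 / 19.02 = 0.9852
E(R_Calder) = R_f + β × MRP = 3.0821% + 0.9852 × 6.7209% = 9.70%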